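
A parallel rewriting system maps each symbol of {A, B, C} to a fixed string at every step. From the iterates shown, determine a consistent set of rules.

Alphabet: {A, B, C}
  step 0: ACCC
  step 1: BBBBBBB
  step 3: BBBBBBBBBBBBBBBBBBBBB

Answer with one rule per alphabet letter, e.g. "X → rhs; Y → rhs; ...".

A->B, B->AC, C->BB

  step 0 ⇒ step 1: ACCC ⇒ B·BB·BB·BB
    A ↦ B
    C ↦ BB
    B ↦ AC  (constrained at step 1)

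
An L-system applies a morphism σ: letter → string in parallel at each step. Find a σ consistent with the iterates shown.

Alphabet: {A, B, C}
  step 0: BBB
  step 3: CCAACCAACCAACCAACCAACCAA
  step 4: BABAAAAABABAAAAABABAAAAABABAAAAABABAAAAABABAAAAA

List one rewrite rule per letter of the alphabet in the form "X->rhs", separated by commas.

  step 3 ⇒ step 4: CCAACCAACCAACCAACCAACCAA ⇒ BA·BA·AA·AA·BA·BA·AA·AA·BA·BA·AA·AA·BA·BA·AA·AA·BA·BA·AA·AA·BA·BA·AA·AA
    A ↦ AA
    C ↦ BA
    B ↦ CC  (constrained at step 0)

A->AA, B->CC, C->BA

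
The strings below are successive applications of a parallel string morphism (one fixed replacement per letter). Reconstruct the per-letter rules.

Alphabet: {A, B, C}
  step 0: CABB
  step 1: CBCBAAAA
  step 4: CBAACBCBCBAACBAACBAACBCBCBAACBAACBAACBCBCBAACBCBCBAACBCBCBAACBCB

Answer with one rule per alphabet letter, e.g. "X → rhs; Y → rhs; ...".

A->CB, B->AA, C->CB

  step 0 ⇒ step 1: CABB ⇒ CB·CB·AA·AA
    A ↦ CB
    B ↦ AA
    C ↦ CB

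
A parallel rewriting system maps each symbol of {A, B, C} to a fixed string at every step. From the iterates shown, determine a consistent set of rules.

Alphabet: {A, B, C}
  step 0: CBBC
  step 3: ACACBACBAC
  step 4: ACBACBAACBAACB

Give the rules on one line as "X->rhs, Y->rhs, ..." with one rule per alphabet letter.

A->AC, B->A, C->B

  step 3 ⇒ step 4: ACACBACBAC ⇒ AC·B·AC·B·A·AC·B·A·AC·B
    A ↦ AC
    B ↦ A
    C ↦ B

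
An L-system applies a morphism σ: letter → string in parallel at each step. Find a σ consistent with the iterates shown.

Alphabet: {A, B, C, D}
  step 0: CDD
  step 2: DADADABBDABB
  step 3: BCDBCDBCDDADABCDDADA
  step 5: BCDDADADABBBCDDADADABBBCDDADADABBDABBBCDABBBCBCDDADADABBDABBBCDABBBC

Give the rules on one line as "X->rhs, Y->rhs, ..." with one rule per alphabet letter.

  step 2 ⇒ step 3: DADADABBDABB ⇒ BC·D·BC·D·BC·D·DA·DA·BC·D·DA·DA
    A ↦ D
    B ↦ DA
    D ↦ BC
    C ↦ BB  (constrained at step 0)

A->D, B->DA, C->BB, D->BC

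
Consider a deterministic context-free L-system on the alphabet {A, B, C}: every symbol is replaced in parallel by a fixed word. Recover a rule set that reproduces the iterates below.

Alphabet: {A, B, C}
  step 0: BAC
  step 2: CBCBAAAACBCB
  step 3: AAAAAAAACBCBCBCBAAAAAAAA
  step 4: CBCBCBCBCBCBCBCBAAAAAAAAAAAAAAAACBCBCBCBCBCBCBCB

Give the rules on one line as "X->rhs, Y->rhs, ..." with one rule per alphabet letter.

  step 3 ⇒ step 4: AAAAAAAACBCBCBCBAAAAAAAA ⇒ CB·CB·CB·CB·CB·CB·CB·CB·AA·AA·AA·AA·AA·AA·AA·AA·CB·CB·CB·CB·CB·CB·CB·CB
    A ↦ CB
    B ↦ AA
    C ↦ AA

A->CB, B->AA, C->AA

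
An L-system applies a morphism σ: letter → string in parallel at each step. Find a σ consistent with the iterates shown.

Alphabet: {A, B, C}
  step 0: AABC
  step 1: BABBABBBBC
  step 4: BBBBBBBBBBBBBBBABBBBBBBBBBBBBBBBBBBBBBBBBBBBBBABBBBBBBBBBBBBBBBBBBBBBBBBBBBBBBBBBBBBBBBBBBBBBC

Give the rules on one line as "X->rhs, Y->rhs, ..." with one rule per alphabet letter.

A->BAB, B->BB, C->BC

  step 0 ⇒ step 1: AABC ⇒ BAB·BAB·BB·BC
    A ↦ BAB
    B ↦ BB
    C ↦ BC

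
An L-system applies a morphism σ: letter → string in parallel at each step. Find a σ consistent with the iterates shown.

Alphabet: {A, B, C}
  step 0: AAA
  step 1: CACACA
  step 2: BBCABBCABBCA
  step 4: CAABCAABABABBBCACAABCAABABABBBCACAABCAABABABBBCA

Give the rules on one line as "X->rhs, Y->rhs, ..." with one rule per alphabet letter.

  step 1 ⇒ step 2: CACACA ⇒ BB·CA·BB·CA·BB·CA
    A ↦ CA
    C ↦ BB
    B ↦ AB  (constrained at step 2)

A->CA, B->AB, C->BB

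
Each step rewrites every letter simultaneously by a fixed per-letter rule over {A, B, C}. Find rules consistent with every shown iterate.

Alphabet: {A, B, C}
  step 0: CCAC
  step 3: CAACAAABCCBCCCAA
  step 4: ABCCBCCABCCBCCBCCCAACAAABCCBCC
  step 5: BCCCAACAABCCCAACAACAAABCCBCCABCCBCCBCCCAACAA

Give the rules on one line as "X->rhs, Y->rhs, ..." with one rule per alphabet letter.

A->BCC, B->C, C->A

  step 4 ⇒ step 5: ABCCBCCABCCBCCBCCCAACAAABCCBCC ⇒ BCC·C·A·A·C·A·A·BCC·C·A·A·C·A·A·C·A·A·A·BCC·BCC·A·BCC·BCC·BCC·C·A·A·C·A·A
    A ↦ BCC
    B ↦ C
    C ↦ A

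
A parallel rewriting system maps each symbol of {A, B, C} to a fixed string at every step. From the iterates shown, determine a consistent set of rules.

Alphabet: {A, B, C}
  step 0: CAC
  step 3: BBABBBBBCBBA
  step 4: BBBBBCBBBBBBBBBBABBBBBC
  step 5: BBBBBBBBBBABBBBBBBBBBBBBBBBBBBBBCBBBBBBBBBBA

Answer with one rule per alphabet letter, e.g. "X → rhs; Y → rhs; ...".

  step 4 ⇒ step 5: BBBBBCBBBBBBBBBBABBBBBC ⇒ BB·BB·BB·BB·BB·A·BB·BB·BB·BB·BB·BB·BB·BB·BB·BB·BC·BB·BB·BB·BB·BB·A
    A ↦ BC
    B ↦ BB
    C ↦ A

A->BC, B->BB, C->A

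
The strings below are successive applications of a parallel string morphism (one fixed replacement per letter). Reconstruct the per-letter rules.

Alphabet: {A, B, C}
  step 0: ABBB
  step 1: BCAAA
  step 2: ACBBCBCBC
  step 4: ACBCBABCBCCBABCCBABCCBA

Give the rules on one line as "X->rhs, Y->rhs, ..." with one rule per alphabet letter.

  step 1 ⇒ step 2: BCAAA ⇒ A·CB·BC·BC·BC
    A ↦ BC
    B ↦ A
    C ↦ CB

A->BC, B->A, C->CB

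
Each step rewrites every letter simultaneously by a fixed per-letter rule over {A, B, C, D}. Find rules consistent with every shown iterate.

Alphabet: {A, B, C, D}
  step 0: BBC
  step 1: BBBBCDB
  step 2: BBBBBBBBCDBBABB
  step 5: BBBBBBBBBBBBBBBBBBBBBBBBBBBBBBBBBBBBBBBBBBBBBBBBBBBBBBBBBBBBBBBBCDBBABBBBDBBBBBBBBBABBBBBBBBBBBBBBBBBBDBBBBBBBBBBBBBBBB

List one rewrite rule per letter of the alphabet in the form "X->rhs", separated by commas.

A->D, B->BB, C->CDB, D->BA

  step 1 ⇒ step 2: BBBBCDB ⇒ BB·BB·BB·BB·CDB·BA·BB
    B ↦ BB
    C ↦ CDB
    D ↦ BA
    A ↦ D  (constrained at step 2)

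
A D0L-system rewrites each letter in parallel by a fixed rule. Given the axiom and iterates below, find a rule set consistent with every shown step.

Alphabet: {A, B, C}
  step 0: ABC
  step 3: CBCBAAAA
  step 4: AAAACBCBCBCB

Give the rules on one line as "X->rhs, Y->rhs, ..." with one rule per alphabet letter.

A->CB, B->A, C->A

  step 3 ⇒ step 4: CBCBAAAA ⇒ A·A·A·A·CB·CB·CB·CB
    A ↦ CB
    B ↦ A
    C ↦ A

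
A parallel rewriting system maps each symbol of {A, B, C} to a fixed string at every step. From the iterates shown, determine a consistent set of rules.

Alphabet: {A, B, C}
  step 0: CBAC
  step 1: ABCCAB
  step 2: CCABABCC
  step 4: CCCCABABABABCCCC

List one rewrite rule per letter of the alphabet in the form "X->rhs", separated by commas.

A->C, B->C, C->AB

  step 1 ⇒ step 2: ABCCAB ⇒ C·C·AB·AB·C·C
    A ↦ C
    B ↦ C
    C ↦ AB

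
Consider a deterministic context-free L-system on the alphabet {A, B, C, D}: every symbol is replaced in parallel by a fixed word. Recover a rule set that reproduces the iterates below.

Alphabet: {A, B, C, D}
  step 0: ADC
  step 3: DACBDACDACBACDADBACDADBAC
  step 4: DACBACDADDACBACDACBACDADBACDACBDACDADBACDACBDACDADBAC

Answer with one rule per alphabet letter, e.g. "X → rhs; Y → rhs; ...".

  step 3 ⇒ step 4: DACBDACDACBACDADBACDADBAC ⇒ DAC·B·AC·DAD·DAC·B·AC·DAC·B·AC·DAD·B·AC·DAC·B·DAC·DAD·B·AC·DAC·B·DAC·DAD·B·AC
    A ↦ B
    B ↦ DAD
    C ↦ AC
    D ↦ DAC

A->B, B->DAD, C->AC, D->DAC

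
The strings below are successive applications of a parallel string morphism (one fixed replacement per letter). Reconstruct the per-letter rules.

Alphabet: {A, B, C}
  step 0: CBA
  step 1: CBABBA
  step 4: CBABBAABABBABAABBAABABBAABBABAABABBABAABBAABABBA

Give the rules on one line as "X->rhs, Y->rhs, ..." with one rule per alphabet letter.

  step 0 ⇒ step 1: CBA ⇒ CB·AB·BA
    A ↦ BA
    B ↦ AB
    C ↦ CB

A->BA, B->AB, C->CB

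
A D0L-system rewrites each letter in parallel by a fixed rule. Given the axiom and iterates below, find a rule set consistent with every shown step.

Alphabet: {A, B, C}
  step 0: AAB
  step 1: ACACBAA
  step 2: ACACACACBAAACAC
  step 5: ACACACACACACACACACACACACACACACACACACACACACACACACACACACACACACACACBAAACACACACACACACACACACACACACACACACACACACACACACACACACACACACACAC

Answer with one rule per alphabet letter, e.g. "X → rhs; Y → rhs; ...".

  step 1 ⇒ step 2: ACACBAA ⇒ AC·AC·AC·AC·BAA·AC·AC
    A ↦ AC
    B ↦ BAA
    C ↦ AC

A->AC, B->BAA, C->AC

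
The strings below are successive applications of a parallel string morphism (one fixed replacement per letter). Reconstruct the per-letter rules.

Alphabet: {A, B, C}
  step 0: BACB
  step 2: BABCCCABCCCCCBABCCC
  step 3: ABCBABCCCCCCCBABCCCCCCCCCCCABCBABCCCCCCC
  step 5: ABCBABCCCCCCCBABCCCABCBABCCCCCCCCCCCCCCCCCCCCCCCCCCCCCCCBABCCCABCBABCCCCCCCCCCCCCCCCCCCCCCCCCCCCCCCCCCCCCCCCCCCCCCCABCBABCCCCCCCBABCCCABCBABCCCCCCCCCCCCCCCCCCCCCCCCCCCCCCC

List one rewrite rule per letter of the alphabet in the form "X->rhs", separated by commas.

A->B, B->ABC, C->CC

  step 2 ⇒ step 3: BABCCCABCCCCCBABCCC ⇒ ABC·B·ABC·CC·CC·CC·B·ABC·CC·CC·CC·CC·CC·ABC·B·ABC·CC·CC·CC
    A ↦ B
    B ↦ ABC
    C ↦ CC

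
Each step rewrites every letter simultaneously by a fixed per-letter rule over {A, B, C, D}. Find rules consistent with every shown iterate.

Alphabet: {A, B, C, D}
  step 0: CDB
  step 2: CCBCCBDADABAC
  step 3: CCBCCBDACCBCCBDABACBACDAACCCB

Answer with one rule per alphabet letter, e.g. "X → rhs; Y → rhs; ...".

A->AC, B->DA, C->CCB, D->B

  step 2 ⇒ step 3: CCBCCBDADABAC ⇒ CCB·CCB·DA·CCB·CCB·DA·B·AC·B·AC·DA·AC·CCB
    A ↦ AC
    B ↦ DA
    C ↦ CCB
    D ↦ B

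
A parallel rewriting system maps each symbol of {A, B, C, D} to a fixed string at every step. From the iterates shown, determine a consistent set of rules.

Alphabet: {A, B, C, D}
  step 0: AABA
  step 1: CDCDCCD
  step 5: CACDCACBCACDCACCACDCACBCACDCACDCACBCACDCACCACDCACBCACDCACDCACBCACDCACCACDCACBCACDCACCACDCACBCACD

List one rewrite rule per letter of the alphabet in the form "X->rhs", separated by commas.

  step 0 ⇒ step 1: AABA ⇒ CD·CD·C·CD
    A ↦ CD
    B ↦ C
    C ↦ CA  (constrained at step 1)
    D ↦ CB  (constrained at step 1)

A->CD, B->C, C->CA, D->CB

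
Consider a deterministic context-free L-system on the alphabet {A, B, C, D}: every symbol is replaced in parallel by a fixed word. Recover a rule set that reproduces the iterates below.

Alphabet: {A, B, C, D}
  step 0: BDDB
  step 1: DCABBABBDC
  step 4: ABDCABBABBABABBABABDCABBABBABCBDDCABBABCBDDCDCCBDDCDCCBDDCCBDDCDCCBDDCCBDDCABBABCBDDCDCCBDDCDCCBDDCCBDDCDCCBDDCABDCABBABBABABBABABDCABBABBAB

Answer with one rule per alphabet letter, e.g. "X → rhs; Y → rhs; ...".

A->CBD, B->DC, C->AB, D->ABB

  step 0 ⇒ step 1: BDDB ⇒ DC·ABB·ABB·DC
    B ↦ DC
    D ↦ ABB
    A ↦ CBD  (constrained at step 1)
    C ↦ AB  (constrained at step 1)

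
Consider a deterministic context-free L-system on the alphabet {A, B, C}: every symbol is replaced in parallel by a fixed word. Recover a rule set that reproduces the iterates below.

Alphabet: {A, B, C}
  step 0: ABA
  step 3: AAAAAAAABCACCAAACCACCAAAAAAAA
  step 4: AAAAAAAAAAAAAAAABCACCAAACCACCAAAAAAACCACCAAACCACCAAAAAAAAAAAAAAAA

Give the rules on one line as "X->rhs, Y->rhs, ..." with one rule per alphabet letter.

A->AA, B->BC, C->ACC

  step 3 ⇒ step 4: AAAAAAAABCACCAAACCACCAAAAAAAA ⇒ AA·AA·AA·AA·AA·AA·AA·AA·BC·ACC·AA·ACC·ACC·AA·AA·AA·ACC·ACC·AA·ACC·ACC·AA·AA·AA·AA·AA·AA·AA·AA
    A ↦ AA
    B ↦ BC
    C ↦ ACC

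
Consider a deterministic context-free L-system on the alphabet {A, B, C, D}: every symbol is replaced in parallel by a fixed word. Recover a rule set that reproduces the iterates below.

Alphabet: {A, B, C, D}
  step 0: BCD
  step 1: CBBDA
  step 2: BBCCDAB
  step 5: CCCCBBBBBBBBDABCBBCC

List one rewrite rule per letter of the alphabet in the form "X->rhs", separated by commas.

A->B, B->C, C->BB, D->DA

  step 1 ⇒ step 2: CBBDA ⇒ BB·C·C·DA·B
    A ↦ B
    B ↦ C
    C ↦ BB
    D ↦ DA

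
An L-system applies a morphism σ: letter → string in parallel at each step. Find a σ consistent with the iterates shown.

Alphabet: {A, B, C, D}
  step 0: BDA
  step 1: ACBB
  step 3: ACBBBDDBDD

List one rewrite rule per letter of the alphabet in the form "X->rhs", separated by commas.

  step 0 ⇒ step 1: BDA ⇒ AC·B·B
    A ↦ B
    B ↦ AC
    D ↦ B
    C ↦ DD  (constrained at step 1)

A->B, B->AC, C->DD, D->B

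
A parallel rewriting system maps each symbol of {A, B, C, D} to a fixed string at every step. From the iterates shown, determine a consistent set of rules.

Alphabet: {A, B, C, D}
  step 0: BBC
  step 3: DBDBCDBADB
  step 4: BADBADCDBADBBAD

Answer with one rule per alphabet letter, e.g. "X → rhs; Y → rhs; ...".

  step 3 ⇒ step 4: DBDBCDBADB ⇒ BA·D·BA·D·CD·BA·D·B·BA·D
    A ↦ B
    B ↦ D
    C ↦ CD
    D ↦ BA

A->B, B->D, C->CD, D->BA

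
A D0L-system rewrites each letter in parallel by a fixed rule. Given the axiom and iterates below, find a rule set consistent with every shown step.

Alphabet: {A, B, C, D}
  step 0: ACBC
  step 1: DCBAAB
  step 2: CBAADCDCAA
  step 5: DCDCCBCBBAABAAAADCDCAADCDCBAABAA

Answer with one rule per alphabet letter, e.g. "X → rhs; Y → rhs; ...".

  step 1 ⇒ step 2: DCBAAB ⇒ C·B·AA·DC·DC·AA
    A ↦ DC
    B ↦ AA
    C ↦ B
    D ↦ C

A->DC, B->AA, C->B, D->C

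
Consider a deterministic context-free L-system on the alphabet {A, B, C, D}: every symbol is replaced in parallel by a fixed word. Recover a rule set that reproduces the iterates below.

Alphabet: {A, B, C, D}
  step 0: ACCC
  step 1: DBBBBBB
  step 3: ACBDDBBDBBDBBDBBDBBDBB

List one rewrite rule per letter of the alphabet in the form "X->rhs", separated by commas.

A->D, B->AC, C->BB, D->BD

  step 0 ⇒ step 1: ACCC ⇒ D·BB·BB·BB
    A ↦ D
    C ↦ BB
    B ↦ AC  (constrained at step 1)
    D ↦ BD  (constrained at step 1)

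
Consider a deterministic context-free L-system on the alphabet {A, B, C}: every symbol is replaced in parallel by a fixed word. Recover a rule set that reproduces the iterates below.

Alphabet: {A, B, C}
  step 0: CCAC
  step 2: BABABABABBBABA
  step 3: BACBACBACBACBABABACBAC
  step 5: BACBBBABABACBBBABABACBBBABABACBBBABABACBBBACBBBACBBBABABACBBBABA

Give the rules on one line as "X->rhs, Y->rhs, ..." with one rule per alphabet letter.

A->C, B->BA, C->BB

  step 2 ⇒ step 3: BABABABABBBABA ⇒ BA·C·BA·C·BA·C·BA·C·BA·BA·BA·C·BA·C
    A ↦ C
    B ↦ BA
    C ↦ BB  (constrained at step 0)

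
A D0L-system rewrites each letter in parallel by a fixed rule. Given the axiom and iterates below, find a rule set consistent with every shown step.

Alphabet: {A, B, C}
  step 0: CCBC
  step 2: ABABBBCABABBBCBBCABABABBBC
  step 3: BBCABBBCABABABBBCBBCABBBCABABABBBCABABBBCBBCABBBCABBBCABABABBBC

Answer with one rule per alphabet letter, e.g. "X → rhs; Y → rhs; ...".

A->BBC, B->AB, C->BBC

  step 2 ⇒ step 3: ABABBBCABABBBCBBCABABABBBC ⇒ BBC·AB·BBC·AB·AB·AB·BBC·BBC·AB·BBC·AB·AB·AB·BBC·AB·AB·BBC·BBC·AB·BBC·AB·BBC·AB·AB·AB·BBC
    A ↦ BBC
    B ↦ AB
    C ↦ BBC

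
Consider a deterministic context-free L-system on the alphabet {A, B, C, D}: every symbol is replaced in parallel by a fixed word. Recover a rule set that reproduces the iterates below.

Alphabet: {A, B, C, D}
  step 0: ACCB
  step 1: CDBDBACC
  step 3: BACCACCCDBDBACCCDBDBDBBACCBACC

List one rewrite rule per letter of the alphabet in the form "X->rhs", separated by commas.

  step 0 ⇒ step 1: ACCB ⇒ C·DB·DB·ACC
    A ↦ C
    B ↦ ACC
    C ↦ DB
    D ↦ B  (constrained at step 1)

A->C, B->ACC, C->DB, D->B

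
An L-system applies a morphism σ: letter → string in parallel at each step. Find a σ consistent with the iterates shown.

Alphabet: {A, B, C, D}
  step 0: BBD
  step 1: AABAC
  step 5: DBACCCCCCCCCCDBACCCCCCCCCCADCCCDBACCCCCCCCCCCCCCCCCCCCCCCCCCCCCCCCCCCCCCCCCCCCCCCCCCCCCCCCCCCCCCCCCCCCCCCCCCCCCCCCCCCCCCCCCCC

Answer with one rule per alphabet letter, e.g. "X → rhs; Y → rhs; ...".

  step 0 ⇒ step 1: BBD ⇒ A·A·BAC
    B ↦ A
    D ↦ BAC
    A ↦ D  (constrained at step 1)
    C ↦ CCC  (constrained at step 1)

A->D, B->A, C->CCC, D->BAC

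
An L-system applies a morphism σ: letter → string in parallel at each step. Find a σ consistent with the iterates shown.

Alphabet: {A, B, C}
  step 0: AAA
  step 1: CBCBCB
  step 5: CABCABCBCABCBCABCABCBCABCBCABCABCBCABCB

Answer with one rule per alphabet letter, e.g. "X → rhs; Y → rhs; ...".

  step 0 ⇒ step 1: AAA ⇒ CB·CB·CB
    A ↦ CB
    B ↦ CA  (constrained at step 1)
    C ↦ B  (constrained at step 1)

A->CB, B->CA, C->B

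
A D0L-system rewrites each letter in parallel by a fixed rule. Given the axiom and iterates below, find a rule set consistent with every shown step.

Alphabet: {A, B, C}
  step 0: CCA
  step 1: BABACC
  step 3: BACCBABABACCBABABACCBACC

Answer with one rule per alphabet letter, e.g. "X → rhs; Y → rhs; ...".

A->CC, B->BA, C->BA

  step 0 ⇒ step 1: CCA ⇒ BA·BA·CC
    A ↦ CC
    C ↦ BA
    B ↦ BA  (constrained at step 1)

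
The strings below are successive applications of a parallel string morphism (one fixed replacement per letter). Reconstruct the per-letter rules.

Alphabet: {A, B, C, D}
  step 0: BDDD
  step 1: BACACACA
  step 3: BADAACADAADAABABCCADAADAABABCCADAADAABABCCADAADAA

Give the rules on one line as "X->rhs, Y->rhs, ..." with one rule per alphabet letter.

  step 0 ⇒ step 1: BDDD ⇒ BA·CA·CA·CA
    B ↦ BA
    D ↦ CA
    A ↦ DAA  (constrained at step 1)
    C ↦ BC  (constrained at step 1)

A->DAA, B->BA, C->BC, D->CA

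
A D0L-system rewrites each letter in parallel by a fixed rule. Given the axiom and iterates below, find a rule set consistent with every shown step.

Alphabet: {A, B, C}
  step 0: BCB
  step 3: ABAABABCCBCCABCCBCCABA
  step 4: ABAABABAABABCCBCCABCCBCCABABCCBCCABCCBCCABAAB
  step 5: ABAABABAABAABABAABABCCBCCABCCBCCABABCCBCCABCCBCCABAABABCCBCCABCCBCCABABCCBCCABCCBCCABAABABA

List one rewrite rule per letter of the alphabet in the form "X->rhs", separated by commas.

A->AB, B->A, C->BCC

  step 4 ⇒ step 5: ABAABABAABABCCBCCABCCBCCABABCCBCCABCCBCCABAAB ⇒ AB·A·AB·AB·A·AB·A·AB·AB·A·AB·A·BCC·BCC·A·BCC·BCC·AB·A·BCC·BCC·A·BCC·BCC·AB·A·AB·A·BCC·BCC·A·BCC·BCC·AB·A·BCC·BCC·A·BCC·BCC·AB·A·AB·AB·A
    A ↦ AB
    B ↦ A
    C ↦ BCC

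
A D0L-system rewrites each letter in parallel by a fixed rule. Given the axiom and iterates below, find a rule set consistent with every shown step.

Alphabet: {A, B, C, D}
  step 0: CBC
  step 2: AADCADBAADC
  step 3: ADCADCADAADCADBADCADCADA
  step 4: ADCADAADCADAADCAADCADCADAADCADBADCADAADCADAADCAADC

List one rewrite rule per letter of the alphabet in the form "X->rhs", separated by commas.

A->ADC, B->DB, C->DA, D->A

  step 3 ⇒ step 4: ADCADCADAADCADBADCADCADA ⇒ ADC·A·DA·ADC·A·DA·ADC·A·ADC·ADC·A·DA·ADC·A·DB·ADC·A·DA·ADC·A·DA·ADC·A·ADC
    A ↦ ADC
    B ↦ DB
    C ↦ DA
    D ↦ A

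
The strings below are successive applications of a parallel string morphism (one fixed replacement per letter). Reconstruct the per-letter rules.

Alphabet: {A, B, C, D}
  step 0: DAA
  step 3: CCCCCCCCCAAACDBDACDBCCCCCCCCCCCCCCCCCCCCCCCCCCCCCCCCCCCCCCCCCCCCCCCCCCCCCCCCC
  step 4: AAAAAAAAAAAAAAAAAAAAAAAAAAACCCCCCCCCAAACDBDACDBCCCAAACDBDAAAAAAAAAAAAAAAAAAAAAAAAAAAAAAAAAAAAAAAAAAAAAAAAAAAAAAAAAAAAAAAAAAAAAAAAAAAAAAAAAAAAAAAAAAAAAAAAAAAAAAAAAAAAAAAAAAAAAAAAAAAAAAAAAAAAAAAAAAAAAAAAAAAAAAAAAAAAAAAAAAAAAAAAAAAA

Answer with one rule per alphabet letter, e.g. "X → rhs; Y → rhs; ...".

A->CCC, B->DA, C->AAA, D->CDB

  step 3 ⇒ step 4: CCCCCCCCCAAACDBDACDBCCCCCCCCCCCCCCCCCCCCCCCCCCCCCCCCCCCCCCCCCCCCCCCCCCCCCCCCC ⇒ AAA·AAA·AAA·AAA·AAA·AAA·AAA·AAA·AAA·CCC·CCC·CCC·AAA·CDB·DA·CDB·CCC·AAA·CDB·DA·AAA·AAA·AAA·AAA·AAA·AAA·AAA·AAA·AAA·AAA·AAA·AAA·AAA·AAA·AAA·AAA·AAA·AAA·AAA·AAA·AAA·AAA·AAA·AAA·AAA·AAA·AAA·AAA·AAA·AAA·AAA·AAA·AAA·AAA·AAA·AAA·AAA·AAA·AAA·AAA·AAA·AAA·AAA·AAA·AAA·AAA·AAA·AAA·AAA·AAA·AAA·AAA·AAA·AAA·AAA·AAA·AAA
    A ↦ CCC
    B ↦ DA
    C ↦ AAA
    D ↦ CDB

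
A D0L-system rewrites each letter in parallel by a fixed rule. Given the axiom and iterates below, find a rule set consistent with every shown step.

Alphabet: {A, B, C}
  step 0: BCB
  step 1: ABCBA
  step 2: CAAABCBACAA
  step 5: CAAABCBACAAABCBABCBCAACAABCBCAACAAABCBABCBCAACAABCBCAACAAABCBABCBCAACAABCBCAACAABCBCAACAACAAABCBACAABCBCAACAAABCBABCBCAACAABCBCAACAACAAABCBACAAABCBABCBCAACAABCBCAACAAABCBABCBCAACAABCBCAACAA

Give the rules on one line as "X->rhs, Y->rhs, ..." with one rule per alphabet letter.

  step 1 ⇒ step 2: ABCBA ⇒ CAA·A·BCB·A·CAA
    A ↦ CAA
    B ↦ A
    C ↦ BCB

A->CAA, B->A, C->BCB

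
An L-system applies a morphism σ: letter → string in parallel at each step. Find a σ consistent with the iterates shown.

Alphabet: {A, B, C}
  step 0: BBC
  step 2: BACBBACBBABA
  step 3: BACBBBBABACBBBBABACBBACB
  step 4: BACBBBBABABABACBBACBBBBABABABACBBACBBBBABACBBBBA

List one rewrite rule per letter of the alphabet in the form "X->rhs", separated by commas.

A->CB, B->BA, C->BB

  step 3 ⇒ step 4: BACBBBBABACBBBBABACBBACB ⇒ BA·CB·BB·BA·BA·BA·BA·CB·BA·CB·BB·BA·BA·BA·BA·CB·BA·CB·BB·BA·BA·CB·BB·BA
    A ↦ CB
    B ↦ BA
    C ↦ BB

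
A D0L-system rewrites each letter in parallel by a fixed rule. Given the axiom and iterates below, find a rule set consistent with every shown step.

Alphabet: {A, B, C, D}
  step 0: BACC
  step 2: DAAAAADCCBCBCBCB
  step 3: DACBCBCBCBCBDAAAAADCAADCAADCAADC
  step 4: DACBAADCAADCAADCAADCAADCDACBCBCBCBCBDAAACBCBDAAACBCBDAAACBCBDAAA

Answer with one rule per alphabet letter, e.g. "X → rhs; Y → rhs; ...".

  step 3 ⇒ step 4: DACBCBCBCBCBDAAAAADCAADCAADCAADC ⇒ DA·CB·AA·DC·AA·DC·AA·DC·AA·DC·AA·DC·DA·CB·CB·CB·CB·CB·DA·AA·CB·CB·DA·AA·CB·CB·DA·AA·CB·CB·DA·AA
    A ↦ CB
    B ↦ DC
    C ↦ AA
    D ↦ DA

A->CB, B->DC, C->AA, D->DA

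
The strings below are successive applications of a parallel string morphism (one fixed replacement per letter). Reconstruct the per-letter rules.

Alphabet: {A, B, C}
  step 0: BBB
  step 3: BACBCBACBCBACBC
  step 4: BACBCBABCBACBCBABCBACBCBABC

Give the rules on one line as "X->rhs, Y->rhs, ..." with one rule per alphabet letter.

A->C, B->BA, C->BC

  step 3 ⇒ step 4: BACBCBACBCBACBC ⇒ BA·C·BC·BA·BC·BA·C·BC·BA·BC·BA·C·BC·BA·BC
    A ↦ C
    B ↦ BA
    C ↦ BC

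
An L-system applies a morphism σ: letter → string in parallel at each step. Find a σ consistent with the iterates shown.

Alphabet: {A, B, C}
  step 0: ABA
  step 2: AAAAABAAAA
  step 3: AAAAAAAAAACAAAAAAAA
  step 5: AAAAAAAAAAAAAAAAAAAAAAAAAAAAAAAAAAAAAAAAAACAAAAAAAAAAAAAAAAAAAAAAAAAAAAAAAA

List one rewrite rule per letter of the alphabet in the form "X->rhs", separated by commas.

A->AA, B->C, C->AB

  step 2 ⇒ step 3: AAAAABAAAA ⇒ AA·AA·AA·AA·AA·C·AA·AA·AA·AA
    A ↦ AA
    B ↦ C
    C ↦ AB  (constrained at step 3)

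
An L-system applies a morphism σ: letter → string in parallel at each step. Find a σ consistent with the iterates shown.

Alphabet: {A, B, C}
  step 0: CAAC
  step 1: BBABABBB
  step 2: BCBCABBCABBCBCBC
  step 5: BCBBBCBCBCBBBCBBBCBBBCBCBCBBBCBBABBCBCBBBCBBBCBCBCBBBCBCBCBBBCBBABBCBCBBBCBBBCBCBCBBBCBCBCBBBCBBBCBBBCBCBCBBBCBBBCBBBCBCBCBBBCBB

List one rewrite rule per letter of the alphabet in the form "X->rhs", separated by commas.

  step 1 ⇒ step 2: BBABABBB ⇒ BC·BC·AB·BC·AB·BC·BC·BC
    A ↦ AB
    B ↦ BC
  step 0 ⇒ step 1: CAAC ⇒ BB·AB·AB·BB
    C ↦ BB

A->AB, B->BC, C->BB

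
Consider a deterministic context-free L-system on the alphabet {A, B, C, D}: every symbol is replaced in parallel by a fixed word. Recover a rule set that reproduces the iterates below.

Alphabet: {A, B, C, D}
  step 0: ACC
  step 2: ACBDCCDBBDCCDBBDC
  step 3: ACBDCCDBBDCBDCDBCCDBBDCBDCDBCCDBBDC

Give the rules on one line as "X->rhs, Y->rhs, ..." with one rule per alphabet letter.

  step 2 ⇒ step 3: ACBDCCDBBDCCDBBDC ⇒ AC·BDC·C·DB·BDC·BDC·DB·C·C·DB·BDC·BDC·DB·C·C·DB·BDC
    A ↦ AC
    B ↦ C
    C ↦ BDC
    D ↦ DB

A->AC, B->C, C->BDC, D->DB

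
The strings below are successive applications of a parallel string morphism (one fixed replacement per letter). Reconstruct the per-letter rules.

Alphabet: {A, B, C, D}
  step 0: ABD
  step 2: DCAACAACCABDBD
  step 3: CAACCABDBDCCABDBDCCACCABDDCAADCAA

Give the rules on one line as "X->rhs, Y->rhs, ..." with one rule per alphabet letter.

  step 2 ⇒ step 3: DCAACAACCABDBD ⇒ CAA·CCA·BD·BD·CCA·BD·BD·CCA·CCA·BD·D·CAA·D·CAA
    A ↦ BD
    B ↦ D
    C ↦ CCA
    D ↦ CAA

A->BD, B->D, C->CCA, D->CAA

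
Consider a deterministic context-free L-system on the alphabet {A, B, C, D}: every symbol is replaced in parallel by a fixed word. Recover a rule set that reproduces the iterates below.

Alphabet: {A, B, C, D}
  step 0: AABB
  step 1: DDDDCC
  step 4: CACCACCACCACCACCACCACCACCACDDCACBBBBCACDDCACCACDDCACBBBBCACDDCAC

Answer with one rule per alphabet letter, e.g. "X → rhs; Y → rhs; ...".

  step 0 ⇒ step 1: AABB ⇒ DD·DD·C·C
    A ↦ DD
    B ↦ C
    C ↦ CAC  (constrained at step 1)
    D ↦ BB  (constrained at step 1)

A->DD, B->C, C->CAC, D->BB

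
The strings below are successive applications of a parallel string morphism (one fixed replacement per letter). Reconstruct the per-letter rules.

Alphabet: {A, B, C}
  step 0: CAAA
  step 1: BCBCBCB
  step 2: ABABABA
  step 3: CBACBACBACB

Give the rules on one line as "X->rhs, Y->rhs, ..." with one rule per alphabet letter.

  step 2 ⇒ step 3: ABABABA ⇒ CB·A·CB·A·CB·A·CB
    A ↦ CB
    B ↦ A
  step 0 ⇒ step 1: CAAA ⇒ B·CB·CB·CB
    C ↦ B

A->CB, B->A, C->B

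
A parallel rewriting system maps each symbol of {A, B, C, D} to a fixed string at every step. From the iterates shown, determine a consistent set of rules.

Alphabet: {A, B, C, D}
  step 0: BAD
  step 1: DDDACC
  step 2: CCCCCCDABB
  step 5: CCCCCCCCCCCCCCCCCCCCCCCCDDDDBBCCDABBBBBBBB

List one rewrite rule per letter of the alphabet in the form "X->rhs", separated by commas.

A->DA, B->DD, C->B, D->CC

  step 1 ⇒ step 2: DDDACC ⇒ CC·CC·CC·DA·B·B
    A ↦ DA
    C ↦ B
    D ↦ CC
  step 0 ⇒ step 1: BAD ⇒ DD·DA·CC
    B ↦ DD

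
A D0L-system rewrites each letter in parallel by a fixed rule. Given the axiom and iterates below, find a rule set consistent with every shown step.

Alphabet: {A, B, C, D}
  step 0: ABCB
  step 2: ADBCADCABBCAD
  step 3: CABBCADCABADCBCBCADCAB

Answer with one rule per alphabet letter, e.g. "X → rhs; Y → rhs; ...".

  step 2 ⇒ step 3: ADBCADCABBCAD ⇒ C·AB·BC·AD·C·AB·AD·C·BC·BC·AD·C·AB
    A ↦ C
    B ↦ BC
    C ↦ AD
    D ↦ AB

A->C, B->BC, C->AD, D->AB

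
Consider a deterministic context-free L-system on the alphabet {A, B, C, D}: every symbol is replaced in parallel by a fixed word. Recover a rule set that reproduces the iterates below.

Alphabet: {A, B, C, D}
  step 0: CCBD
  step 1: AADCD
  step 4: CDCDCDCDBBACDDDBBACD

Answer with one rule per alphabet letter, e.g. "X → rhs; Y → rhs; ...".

A->BB, B->D, C->A, D->CD

  step 0 ⇒ step 1: CCBD ⇒ A·A·D·CD
    B ↦ D
    C ↦ A
    D ↦ CD
    A ↦ BB  (constrained at step 1)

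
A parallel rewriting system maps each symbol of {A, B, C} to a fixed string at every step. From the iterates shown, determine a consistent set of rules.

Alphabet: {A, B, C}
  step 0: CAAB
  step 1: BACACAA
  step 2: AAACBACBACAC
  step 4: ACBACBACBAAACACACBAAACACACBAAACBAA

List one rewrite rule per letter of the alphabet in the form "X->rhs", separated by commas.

  step 1 ⇒ step 2: BACACAA ⇒ AA·AC·B·AC·B·AC·AC
    A ↦ AC
    B ↦ AA
    C ↦ B

A->AC, B->AA, C->B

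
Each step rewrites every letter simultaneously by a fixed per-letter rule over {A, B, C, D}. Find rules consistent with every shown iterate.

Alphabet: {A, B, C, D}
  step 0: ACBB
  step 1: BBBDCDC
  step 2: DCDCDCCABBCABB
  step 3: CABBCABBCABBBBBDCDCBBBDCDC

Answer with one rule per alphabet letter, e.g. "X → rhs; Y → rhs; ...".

  step 2 ⇒ step 3: DCDCDCCABBCABB ⇒ CA·BB·CA·BB·CA·BB·BB·B·DC·DC·BB·B·DC·DC
    A ↦ B
    B ↦ DC
    C ↦ BB
    D ↦ CA

A->B, B->DC, C->BB, D->CA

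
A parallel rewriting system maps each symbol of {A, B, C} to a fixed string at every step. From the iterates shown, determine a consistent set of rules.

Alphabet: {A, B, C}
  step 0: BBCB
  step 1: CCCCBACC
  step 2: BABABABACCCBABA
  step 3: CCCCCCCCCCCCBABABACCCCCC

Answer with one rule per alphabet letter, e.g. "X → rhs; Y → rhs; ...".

A->C, B->CC, C->BA

  step 2 ⇒ step 3: BABABABACCCBABA ⇒ CC·C·CC·C·CC·C·CC·C·BA·BA·BA·CC·C·CC·C
    A ↦ C
    B ↦ CC
    C ↦ BA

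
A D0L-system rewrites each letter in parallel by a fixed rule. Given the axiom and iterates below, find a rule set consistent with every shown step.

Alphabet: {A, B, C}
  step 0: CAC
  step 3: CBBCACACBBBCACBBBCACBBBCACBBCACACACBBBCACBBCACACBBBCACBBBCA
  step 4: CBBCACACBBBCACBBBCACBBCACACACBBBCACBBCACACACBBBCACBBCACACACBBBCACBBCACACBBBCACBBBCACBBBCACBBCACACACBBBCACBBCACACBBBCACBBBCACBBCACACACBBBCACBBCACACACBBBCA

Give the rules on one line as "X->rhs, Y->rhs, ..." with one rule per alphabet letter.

A->BCA, B->CA, C->CBB

  step 3 ⇒ step 4: CBBCACACBBBCACBBBCACBBBCACBBCACACACBBBCACBBCACACBBBCACBBBCA ⇒ CBB·CA·CA·CBB·BCA·CBB·BCA·CBB·CA·CA·CA·CBB·BCA·CBB·CA·CA·CA·CBB·BCA·CBB·CA·CA·CA·CBB·BCA·CBB·CA·CA·CBB·BCA·CBB·BCA·CBB·BCA·CBB·CA·CA·CA·CBB·BCA·CBB·CA·CA·CBB·BCA·CBB·BCA·CBB·CA·CA·CA·CBB·BCA·CBB·CA·CA·CA·CBB·BCA
    A ↦ BCA
    B ↦ CA
    C ↦ CBB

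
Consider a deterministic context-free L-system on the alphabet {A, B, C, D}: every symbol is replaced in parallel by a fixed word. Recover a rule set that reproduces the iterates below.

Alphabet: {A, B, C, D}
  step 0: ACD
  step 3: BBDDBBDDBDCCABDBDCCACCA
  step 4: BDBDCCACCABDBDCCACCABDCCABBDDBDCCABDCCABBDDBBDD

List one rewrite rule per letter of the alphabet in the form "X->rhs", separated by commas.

  step 3 ⇒ step 4: BBDDBBDDBDCCABDBDCCACCA ⇒ BD·BD·CCA·CCA·BD·BD·CCA·CCA·BD·CCA·B·B·DD·BD·CCA·BD·CCA·B·B·DD·B·B·DD
    A ↦ DD
    B ↦ BD
    C ↦ B
    D ↦ CCA

A->DD, B->BD, C->B, D->CCA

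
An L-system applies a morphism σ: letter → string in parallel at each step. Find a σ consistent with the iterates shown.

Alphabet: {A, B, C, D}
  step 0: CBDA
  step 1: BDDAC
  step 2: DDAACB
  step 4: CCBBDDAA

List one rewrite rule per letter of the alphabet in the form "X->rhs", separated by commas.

  step 1 ⇒ step 2: BDDAC ⇒ DD·A·A·C·B
    A ↦ C
    B ↦ DD
    C ↦ B
    D ↦ A

A->C, B->DD, C->B, D->A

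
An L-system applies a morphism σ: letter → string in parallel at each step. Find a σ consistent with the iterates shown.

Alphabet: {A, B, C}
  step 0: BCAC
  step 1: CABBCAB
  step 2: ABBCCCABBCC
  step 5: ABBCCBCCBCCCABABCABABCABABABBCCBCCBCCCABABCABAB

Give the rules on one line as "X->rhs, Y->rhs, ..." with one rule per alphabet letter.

A->BC, B->C, C->AB

  step 1 ⇒ step 2: CABBCAB ⇒ AB·BC·C·C·AB·BC·C
    A ↦ BC
    B ↦ C
    C ↦ AB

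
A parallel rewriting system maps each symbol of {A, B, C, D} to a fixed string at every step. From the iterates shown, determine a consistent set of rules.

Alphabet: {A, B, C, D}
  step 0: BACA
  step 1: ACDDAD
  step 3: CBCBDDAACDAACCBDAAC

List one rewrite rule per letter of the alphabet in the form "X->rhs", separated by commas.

A->D, B->AC, C->DA, D->CB

  step 0 ⇒ step 1: BACA ⇒ AC·D·DA·D
    A ↦ D
    B ↦ AC
    C ↦ DA
    D ↦ CB  (constrained at step 1)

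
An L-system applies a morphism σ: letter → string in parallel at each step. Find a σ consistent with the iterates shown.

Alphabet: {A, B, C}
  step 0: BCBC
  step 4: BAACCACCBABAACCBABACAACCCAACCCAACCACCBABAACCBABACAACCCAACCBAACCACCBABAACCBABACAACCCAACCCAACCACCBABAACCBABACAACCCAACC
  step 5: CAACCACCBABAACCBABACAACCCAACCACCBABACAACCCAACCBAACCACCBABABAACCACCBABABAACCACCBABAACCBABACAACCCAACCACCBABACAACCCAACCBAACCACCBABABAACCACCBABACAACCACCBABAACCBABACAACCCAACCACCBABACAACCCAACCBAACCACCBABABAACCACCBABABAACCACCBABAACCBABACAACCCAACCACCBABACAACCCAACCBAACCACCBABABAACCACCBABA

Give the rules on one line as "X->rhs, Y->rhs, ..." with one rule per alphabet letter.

  step 4 ⇒ step 5: BAACCACCBABAACCBABACAACCCAACCCAACCACCBABAACCBABACAACCCAACCBAACCACCBABAACCBABACAACCCAACCCAACCACCBABAACCBABACAACCCAACC ⇒ CA·ACC·ACC·BA·BA·ACC·BA·BA·CA·ACC·CA·ACC·ACC·BA·BA·CA·ACC·CA·ACC·BA·ACC·ACC·BA·BA·BA·ACC·ACC·BA·BA·BA·ACC·ACC·BA·BA·ACC·BA·BA·CA·ACC·CA·ACC·ACC·BA·BA·CA·ACC·CA·ACC·BA·ACC·ACC·BA·BA·BA·ACC·ACC·BA·BA·CA·ACC·ACC·BA·BA·ACC·BA·BA·CA·ACC·CA·ACC·ACC·BA·BA·CA·ACC·CA·ACC·BA·ACC·ACC·BA·BA·BA·ACC·ACC·BA·BA·BA·ACC·ACC·BA·BA·ACC·BA·BA·CA·ACC·CA·ACC·ACC·BA·BA·CA·ACC·CA·ACC·BA·ACC·ACC·BA·BA·BA·ACC·ACC·BA·BA
    A ↦ ACC
    B ↦ CA
    C ↦ BA

A->ACC, B->CA, C->BA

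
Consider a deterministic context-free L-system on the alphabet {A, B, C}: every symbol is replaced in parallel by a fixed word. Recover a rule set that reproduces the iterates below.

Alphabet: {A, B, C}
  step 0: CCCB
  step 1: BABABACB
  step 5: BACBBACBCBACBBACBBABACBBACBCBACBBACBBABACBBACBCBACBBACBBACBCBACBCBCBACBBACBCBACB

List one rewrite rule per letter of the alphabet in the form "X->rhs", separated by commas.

A->C, B->CB, C->BA

  step 0 ⇒ step 1: CCCB ⇒ BA·BA·BA·CB
    B ↦ CB
    C ↦ BA
    A ↦ C  (constrained at step 1)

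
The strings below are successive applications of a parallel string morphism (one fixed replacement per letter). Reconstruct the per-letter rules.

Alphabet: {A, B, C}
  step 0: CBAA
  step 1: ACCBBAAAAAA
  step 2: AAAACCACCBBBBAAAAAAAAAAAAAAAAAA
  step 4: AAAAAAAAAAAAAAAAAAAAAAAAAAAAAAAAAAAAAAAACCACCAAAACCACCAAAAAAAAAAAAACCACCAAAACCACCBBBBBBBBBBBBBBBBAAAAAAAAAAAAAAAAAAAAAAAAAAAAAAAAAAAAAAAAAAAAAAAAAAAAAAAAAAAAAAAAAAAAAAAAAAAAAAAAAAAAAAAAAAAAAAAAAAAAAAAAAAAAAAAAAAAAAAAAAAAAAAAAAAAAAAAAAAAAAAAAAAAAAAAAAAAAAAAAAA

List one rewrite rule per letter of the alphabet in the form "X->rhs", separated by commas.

A->AAA, B->BB, C->ACC

  step 1 ⇒ step 2: ACCBBAAAAAA ⇒ AAA·ACC·ACC·BB·BB·AAA·AAA·AAA·AAA·AAA·AAA
    A ↦ AAA
    B ↦ BB
    C ↦ ACC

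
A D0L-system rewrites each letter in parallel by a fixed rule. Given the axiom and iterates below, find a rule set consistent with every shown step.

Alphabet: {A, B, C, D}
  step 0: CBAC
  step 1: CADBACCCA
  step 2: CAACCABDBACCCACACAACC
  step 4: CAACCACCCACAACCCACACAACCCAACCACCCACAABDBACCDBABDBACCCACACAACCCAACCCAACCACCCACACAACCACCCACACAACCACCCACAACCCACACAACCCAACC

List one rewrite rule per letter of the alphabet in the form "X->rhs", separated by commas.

A->ACC, B->DB, C->CA, D->AB

  step 1 ⇒ step 2: CADBACCCA ⇒ CA·ACC·AB·DB·ACC·CA·CA·CA·ACC
    A ↦ ACC
    B ↦ DB
    C ↦ CA
    D ↦ AB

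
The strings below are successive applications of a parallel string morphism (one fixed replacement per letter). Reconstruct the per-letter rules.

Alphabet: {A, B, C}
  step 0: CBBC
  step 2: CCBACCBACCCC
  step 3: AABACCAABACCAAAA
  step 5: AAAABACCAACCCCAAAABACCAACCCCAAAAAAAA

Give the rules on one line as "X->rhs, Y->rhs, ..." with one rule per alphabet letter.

  step 2 ⇒ step 3: CCBACCBACCCC ⇒ A·A·BA·CC·A·A·BA·CC·A·A·A·A
    A ↦ CC
    B ↦ BA
    C ↦ A

A->CC, B->BA, C->A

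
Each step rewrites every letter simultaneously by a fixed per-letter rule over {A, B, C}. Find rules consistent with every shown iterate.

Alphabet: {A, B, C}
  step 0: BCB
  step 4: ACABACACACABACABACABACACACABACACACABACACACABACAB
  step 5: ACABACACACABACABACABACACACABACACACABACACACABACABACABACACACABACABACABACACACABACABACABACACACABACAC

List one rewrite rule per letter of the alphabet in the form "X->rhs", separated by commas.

A->AC, B->AC, C->AB

  step 4 ⇒ step 5: ACABACACACABACABACABACACACABACACACABACACACABACAB ⇒ AC·AB·AC·AC·AC·AB·AC·AB·AC·AB·AC·AC·AC·AB·AC·AC·AC·AB·AC·AC·AC·AB·AC·AB·AC·AB·AC·AC·AC·AB·AC·AB·AC·AB·AC·AC·AC·AB·AC·AB·AC·AB·AC·AC·AC·AB·AC·AC
    A ↦ AC
    B ↦ AC
    C ↦ AB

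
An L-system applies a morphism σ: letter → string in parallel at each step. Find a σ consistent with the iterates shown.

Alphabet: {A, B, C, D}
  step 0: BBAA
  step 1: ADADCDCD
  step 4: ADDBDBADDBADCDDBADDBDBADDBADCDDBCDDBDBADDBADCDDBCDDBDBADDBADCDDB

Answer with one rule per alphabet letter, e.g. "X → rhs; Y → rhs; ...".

A->CD, B->AD, C->BD, D->DB

  step 0 ⇒ step 1: BBAA ⇒ AD·AD·CD·CD
    A ↦ CD
    B ↦ AD
    C ↦ BD  (constrained at step 1)
    D ↦ DB  (constrained at step 1)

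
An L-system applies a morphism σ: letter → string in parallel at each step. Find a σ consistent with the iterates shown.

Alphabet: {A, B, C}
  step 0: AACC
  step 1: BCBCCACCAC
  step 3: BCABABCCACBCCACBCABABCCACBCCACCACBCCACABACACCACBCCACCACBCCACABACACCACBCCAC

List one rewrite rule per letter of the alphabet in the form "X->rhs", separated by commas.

  step 0 ⇒ step 1: AACC ⇒ BC·BC·CAC·CAC
    A ↦ BC
    C ↦ CAC
    B ↦ ABA  (constrained at step 1)

A->BC, B->ABA, C->CAC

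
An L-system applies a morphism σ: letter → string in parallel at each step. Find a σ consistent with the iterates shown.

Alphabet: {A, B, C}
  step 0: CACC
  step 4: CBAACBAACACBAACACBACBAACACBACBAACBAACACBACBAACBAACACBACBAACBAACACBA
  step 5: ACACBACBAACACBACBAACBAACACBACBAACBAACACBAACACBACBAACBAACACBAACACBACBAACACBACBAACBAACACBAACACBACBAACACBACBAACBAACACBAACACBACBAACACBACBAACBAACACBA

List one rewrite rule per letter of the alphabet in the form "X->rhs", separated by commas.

  step 4 ⇒ step 5: CBAACBAACACBAACACBACBAACACBACBAACBAACACBACBAACBAACACBACBAACBAACACBA ⇒ A·CA·CBA·CBA·A·CA·CBA·CBA·A·CBA·A·CA·CBA·CBA·A·CBA·A·CA·CBA·A·CA·CBA·CBA·A·CBA·A·CA·CBA·A·CA·CBA·CBA·A·CA·CBA·CBA·A·CBA·A·CA·CBA·A·CA·CBA·CBA·A·CA·CBA·CBA·A·CBA·A·CA·CBA·A·CA·CBA·CBA·A·CA·CBA·CBA·A·CBA·A·CA·CBA
    A ↦ CBA
    B ↦ CA
    C ↦ A

A->CBA, B->CA, C->A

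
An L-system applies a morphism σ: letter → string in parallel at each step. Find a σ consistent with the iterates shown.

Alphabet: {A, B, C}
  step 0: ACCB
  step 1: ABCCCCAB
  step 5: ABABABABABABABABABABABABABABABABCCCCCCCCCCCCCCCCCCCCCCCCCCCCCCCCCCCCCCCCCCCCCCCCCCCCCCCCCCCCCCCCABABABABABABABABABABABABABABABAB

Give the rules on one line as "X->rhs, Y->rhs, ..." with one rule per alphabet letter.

  step 0 ⇒ step 1: ACCB ⇒ AB·CC·CC·AB
    A ↦ AB
    B ↦ AB
    C ↦ CC

A->AB, B->AB, C->CC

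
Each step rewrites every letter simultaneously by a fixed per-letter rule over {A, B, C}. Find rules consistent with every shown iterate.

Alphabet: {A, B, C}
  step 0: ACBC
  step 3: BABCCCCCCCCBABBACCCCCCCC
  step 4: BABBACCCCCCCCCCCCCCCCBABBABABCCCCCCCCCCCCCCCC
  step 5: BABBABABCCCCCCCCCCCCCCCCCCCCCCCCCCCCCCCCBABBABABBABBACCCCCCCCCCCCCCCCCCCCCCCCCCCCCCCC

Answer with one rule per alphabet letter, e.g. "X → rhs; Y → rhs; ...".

A->B, B->BA, C->CC

  step 4 ⇒ step 5: BABBACCCCCCCCCCCCCCCCBABBABABCCCCCCCCCCCCCCCC ⇒ BA·B·BA·BA·B·CC·CC·CC·CC·CC·CC·CC·CC·CC·CC·CC·CC·CC·CC·CC·CC·BA·B·BA·BA·B·BA·B·BA·CC·CC·CC·CC·CC·CC·CC·CC·CC·CC·CC·CC·CC·CC·CC·CC
    A ↦ B
    B ↦ BA
    C ↦ CC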